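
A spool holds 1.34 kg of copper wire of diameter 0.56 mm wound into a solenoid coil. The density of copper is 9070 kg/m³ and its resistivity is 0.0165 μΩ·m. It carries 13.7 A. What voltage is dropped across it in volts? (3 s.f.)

551 V

ρ = 0.0165 μΩ·m = 1.65×10^-8 Ω·m
A = π(d/2)² = π(2.8000e-04 m)² = 2.4630e-07 m²
L = m/(density·A) = 1.34/(9070×2.4630e-07) = 599.8 m
R = ρL/A = (1.65×10^-8)(599.8)/(2.4630e-07) = 40.18 Ω
V = IR = 13.7 × 40.18 = 551 V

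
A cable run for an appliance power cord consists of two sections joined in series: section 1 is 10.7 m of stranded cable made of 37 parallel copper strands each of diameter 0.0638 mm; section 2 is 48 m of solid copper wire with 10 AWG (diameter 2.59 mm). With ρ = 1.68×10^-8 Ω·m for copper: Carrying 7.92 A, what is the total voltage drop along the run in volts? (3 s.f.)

Section 1: A_strand = π(3.1900e-05)² = 3.197e-09 m²; R₁ = ρL/(N·A_s) = (1.68×10^-8)(10.7)/(37×3.197e-09) = 1.52 Ω
Section 2: A = π(2.59/2 mm)² = π(1.2950e-03 m)² = 5.269e-06 m²
R₂ = (1.68×10^-8)(48)/(5.269e-06) = 0.1531 Ω
R = R₁ + R₂ = 1.673 Ω
V = IR = 7.92 × 1.673 = 13.2 V

13.2 V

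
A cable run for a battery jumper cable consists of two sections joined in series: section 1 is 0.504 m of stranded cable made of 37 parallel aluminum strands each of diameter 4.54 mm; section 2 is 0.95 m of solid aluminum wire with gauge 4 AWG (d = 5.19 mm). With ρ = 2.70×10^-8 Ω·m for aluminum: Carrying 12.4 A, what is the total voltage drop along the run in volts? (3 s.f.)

Section 1: A_strand = π(2.2700e-03)² = 1.619e-05 m²; R₁ = ρL/(N·A_s) = (2.70×10^-8)(0.504)/(37×1.619e-05) = 2.272×10^-5 Ω
Section 2: A = π(5.19/2 mm)² = π(2.5950e-03 m)² = 2.116e-05 m²
R₂ = (2.70×10^-8)(0.95)/(2.116e-05) = 0.001212 Ω
R = R₁ + R₂ = 0.001235 Ω
V = IR = 12.4 × 0.001235 = 0.0153 V

0.0153 V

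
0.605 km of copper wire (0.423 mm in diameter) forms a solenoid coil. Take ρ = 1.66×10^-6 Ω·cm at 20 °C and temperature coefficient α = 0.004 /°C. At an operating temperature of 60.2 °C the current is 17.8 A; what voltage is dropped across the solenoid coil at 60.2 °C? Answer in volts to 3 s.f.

ρ = 1.66×10^-6 Ω·cm = 1.66×10^-8 Ω·m
A = π(d/2)² = π(2.1150e-04 m)² = 1.405e-07 m²
R₍20₎ = ρL/A = (1.66×10^-8)(605)/(1.405e-07) = 71.46 Ω
R₍60.2₎ = R₍20₎(1 + αΔT) = 71.46 × (1 + 0.004×40.2) = 82.96 Ω
V = IR = 17.8 × 82.96 = 1480 V

1480 V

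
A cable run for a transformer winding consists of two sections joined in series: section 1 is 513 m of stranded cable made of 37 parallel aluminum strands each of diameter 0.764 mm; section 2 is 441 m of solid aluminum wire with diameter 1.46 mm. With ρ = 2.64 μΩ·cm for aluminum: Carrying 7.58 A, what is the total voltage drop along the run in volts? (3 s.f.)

ρ = 2.64 μΩ·cm = 2.64×10^-8 Ω·m
Section 1: A_strand = π(3.8200e-04)² = 4.584e-07 m²; R₁ = ρL/(N·A_s) = (2.64×10^-8)(513)/(37×4.584e-07) = 0.7984 Ω
Section 2: A = π(d/2)² = π(7.3000e-04 m)² = 1.674e-06 m²
R₂ = (2.64×10^-8)(441)/(1.674e-06) = 6.954 Ω
R = R₁ + R₂ = 7.753 Ω
V = IR = 7.58 × 7.753 = 58.8 V

58.8 V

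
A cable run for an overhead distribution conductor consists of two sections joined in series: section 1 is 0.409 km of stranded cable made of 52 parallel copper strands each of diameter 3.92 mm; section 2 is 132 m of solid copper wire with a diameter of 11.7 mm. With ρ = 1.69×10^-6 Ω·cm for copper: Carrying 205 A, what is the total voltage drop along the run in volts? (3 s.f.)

ρ = 1.69×10^-6 Ω·cm = 1.69×10^-8 Ω·m
Section 1: A_strand = π(1.9600e-03)² = 1.207e-05 m²; R₁ = ρL/(N·A_s) = (1.69×10^-8)(409)/(52×1.207e-05) = 0.01101 Ω
Section 2: A = π(d/2)² = π(5.8500e-03 m)² = 1.075e-04 m²
R₂ = (1.69×10^-8)(132)/(1.075e-04) = 0.02075 Ω
R = R₁ + R₂ = 0.03176 Ω
V = IR = 205 × 0.03176 = 6.51 V

6.51 V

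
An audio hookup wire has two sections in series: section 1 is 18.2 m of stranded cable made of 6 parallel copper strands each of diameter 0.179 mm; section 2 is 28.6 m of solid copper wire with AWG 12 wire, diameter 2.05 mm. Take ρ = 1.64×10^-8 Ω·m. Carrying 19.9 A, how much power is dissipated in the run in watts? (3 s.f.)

839 W

Section 1: A_strand = π(8.9500e-05)² = 2.516e-08 m²; R₁ = ρL/(N·A_s) = (1.64×10^-8)(18.2)/(6×2.516e-08) = 1.977 Ω
Section 2: A = π(2.05/2 mm)² = π(1.0250e-03 m)² = 3.301e-06 m²
R₂ = (1.64×10^-8)(28.6)/(3.301e-06) = 0.1421 Ω
R = R₁ + R₂ = 2.119 Ω
P = I²R = (19.9)² × 2.119 = 839 W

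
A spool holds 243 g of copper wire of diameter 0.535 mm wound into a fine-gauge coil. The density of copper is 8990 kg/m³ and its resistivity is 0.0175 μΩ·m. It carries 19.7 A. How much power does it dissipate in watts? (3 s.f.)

ρ = 0.0175 μΩ·m = 1.75×10^-8 Ω·m
A = π(d/2)² = π(2.6750e-04 m)² = 2.2480e-07 m²
L = m/(density·A) = 0.243/(8990×2.2480e-07) = 120.2 m
R = ρL/A = (1.75×10^-8)(120.2)/(2.2480e-07) = 9.36 Ω
P = I²R = (19.7)² × 9.36 = 3630 W

3630 W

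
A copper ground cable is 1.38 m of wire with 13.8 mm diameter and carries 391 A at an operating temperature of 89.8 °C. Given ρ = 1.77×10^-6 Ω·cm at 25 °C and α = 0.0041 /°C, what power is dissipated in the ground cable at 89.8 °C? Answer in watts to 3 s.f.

ρ = 1.77×10^-6 Ω·cm = 1.77×10^-8 Ω·m
A = π(d/2)² = π(6.9000e-03 m)² = 1.496e-04 m²
R₍25₎ = ρL/A = (1.77×10^-8)(1.38)/(1.496e-04) = 1.633×10^-4 Ω
R₍89.8₎ = R₍25₎(1 + αΔT) = 1.633×10^-4 × (1 + 0.0041×64.8) = 2.067×10^-4 Ω
P = I²R = (391)² × 2.067×10^-4 = 31.6 W

31.6 W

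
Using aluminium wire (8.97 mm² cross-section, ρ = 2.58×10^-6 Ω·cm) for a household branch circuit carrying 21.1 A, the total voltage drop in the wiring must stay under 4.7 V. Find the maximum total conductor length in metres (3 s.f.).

77.4 m

ρ = 2.58×10^-6 Ω·cm = 2.58×10^-8 Ω·m
A = 8.97 mm² = 8.970e-06 m²
L_max = V_max·A/(1·ρI) = (4.7)(8.970e-06)/(2.58×10^-8×21.1) = 77.4 m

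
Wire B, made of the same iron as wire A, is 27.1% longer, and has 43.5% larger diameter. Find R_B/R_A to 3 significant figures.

0.617

R ∝ L/d², so R_B/R_A = (1 + 27.1/100) × (1 + 43.5/100)⁻²
= 1.271 × 0.4856 = 0.617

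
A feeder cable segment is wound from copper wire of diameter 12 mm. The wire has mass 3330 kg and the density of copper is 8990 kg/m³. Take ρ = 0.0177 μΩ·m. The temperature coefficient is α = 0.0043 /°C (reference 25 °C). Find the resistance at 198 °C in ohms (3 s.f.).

0.894 Ω

ρ = 0.0177 μΩ·m = 1.77×10^-8 Ω·m
A = π(d/2)² = π(6.0000e-03 m)² = 1.1310e-04 m²
L = m/(density·A) = 3330/(8990×1.1310e-04) = 3275 m
R = ρL/A = (1.77×10^-8)(3275)/(1.1310e-04) = 0.5126 Ω
R(198 °C) = 0.5126 × (1 + 0.0043×173) = 0.894 Ω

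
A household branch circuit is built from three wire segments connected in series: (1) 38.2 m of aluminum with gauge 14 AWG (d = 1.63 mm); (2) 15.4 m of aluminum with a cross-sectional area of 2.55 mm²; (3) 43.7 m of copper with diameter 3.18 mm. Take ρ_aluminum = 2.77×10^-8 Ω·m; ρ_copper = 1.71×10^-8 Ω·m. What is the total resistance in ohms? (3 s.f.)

0.768 Ω

Seg 1: A = π(1.63/2 mm)² = π(8.1500e-04 m)² = 2.087e-06 m²
R_1 = (2.77×10^-8)(38.2)/(2.087e-06) = 0.5071 Ω
Seg 2: A = 2.55 mm² = 2.550e-06 m²
R_2 = (2.77×10^-8)(15.4)/(2.550e-06) = 0.1673 Ω
Seg 3: A = π(d/2)² = π(1.5900e-03 m)² = 7.942e-06 m²
R_3 = (1.71×10^-8)(43.7)/(7.942e-06) = 0.09409 Ω
R_total = R_1 + R_2 + R_3 = 0.768 Ω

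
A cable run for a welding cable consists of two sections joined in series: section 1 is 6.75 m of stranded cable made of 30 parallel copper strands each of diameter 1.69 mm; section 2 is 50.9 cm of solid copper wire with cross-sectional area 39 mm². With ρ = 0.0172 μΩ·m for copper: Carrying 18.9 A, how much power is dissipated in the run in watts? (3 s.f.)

ρ = 0.0172 μΩ·m = 1.72×10^-8 Ω·m
Section 1: A_strand = π(8.4500e-04)² = 2.243e-06 m²; R₁ = ρL/(N·A_s) = (1.72×10^-8)(6.75)/(30×2.243e-06) = 0.001725 Ω
Section 2: A = 39 mm² = 3.900e-05 m²
R₂ = (1.72×10^-8)(0.509)/(3.900e-05) = 2.245×10^-4 Ω
R = R₁ + R₂ = 0.00195 Ω
P = I²R = (18.9)² × 0.00195 = 0.696 W

0.696 W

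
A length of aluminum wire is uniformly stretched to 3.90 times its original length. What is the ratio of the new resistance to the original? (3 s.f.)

Volume constant ⇒ A' = A/k with k = 3.9. R' = ρ(kL)/(A/k) = k²R.
Factor = 15.2

15.2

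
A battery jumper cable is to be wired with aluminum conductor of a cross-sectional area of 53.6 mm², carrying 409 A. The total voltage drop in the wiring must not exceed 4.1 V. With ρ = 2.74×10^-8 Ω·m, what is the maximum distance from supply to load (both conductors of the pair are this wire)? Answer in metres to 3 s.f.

9.80 m

A = 53.6 mm² = 5.360e-05 m²
L_max = V_max·A/(2·ρI) = (4.1)(5.360e-05)/(2×2.74×10^-8×409) = 9.80 m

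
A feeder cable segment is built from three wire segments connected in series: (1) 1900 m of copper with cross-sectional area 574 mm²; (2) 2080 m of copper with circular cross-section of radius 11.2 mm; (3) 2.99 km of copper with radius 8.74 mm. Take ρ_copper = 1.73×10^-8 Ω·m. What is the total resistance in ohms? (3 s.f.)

0.364 Ω

Seg 1: A = 574 mm² = 5.740e-04 m²
R_1 = (1.73×10^-8)(1900)/(5.740e-04) = 0.05726 Ω
Seg 2: A = πr² = π(1.1200e-02 m)² = 3.941e-04 m²
R_2 = (1.73×10^-8)(2080)/(3.941e-04) = 0.09131 Ω
Seg 3: A = πr² = π(8.7400e-03 m)² = 2.400e-04 m²
R_3 = (1.73×10^-8)(2990)/(2.400e-04) = 0.2155 Ω
R_total = R_1 + R_2 + R_3 = 0.364 Ω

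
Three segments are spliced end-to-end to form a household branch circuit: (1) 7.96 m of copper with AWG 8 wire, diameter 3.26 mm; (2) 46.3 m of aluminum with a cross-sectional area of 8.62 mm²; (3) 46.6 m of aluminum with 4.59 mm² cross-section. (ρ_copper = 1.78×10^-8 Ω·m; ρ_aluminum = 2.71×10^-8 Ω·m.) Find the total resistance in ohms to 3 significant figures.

0.438 Ω

Seg 1: A = π(3.26/2 mm)² = π(1.6300e-03 m)² = 8.347e-06 m²
R_1 = (1.78×10^-8)(7.96)/(8.347e-06) = 0.01697 Ω
Seg 2: A = 8.62 mm² = 8.620e-06 m²
R_2 = (2.71×10^-8)(46.3)/(8.620e-06) = 0.1456 Ω
Seg 3: A = 4.59 mm² = 4.590e-06 m²
R_3 = (2.71×10^-8)(46.6)/(4.590e-06) = 0.2751 Ω
R_total = R_1 + R_2 + R_3 = 0.438 Ω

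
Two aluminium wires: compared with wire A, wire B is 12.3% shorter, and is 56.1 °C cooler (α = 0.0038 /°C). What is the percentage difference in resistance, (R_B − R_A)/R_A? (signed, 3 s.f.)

-31.0%

R ∝ ρL/d² with ρ ∝ (1+αΔT), so R_B/R_A = (1 − 12.3/100) × (1 − 0.0038×56.1)
= 0.877 × 0.7868 = 0.69
(R_B − R_A)/R_A = 0.69 − 1 = -31.0%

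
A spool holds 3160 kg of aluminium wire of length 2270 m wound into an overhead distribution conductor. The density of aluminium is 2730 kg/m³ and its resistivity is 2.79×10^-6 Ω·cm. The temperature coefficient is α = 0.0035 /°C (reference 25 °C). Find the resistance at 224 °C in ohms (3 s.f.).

ρ = 2.79×10^-6 Ω·cm = 2.79×10^-8 Ω·m
A = m/(density·L) = 3160/(2730×2270) = 5.0992e-04 m²
R = ρL/A = (2.79×10^-8)(2270)/(5.0992e-04) = 0.1242 Ω
R(224 °C) = 0.1242 × (1 + 0.0035×199) = 0.211 Ω

0.211 Ω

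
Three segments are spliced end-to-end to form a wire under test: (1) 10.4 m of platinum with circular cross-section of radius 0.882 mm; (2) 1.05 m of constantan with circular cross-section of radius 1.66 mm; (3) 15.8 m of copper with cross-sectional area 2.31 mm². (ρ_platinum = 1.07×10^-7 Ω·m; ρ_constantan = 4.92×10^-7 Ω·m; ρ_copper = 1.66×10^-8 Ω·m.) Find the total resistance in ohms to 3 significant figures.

0.629 Ω

Seg 1: A = πr² = π(8.8200e-04 m)² = 2.444e-06 m²
R_1 = (1.07×10^-7)(10.4)/(2.444e-06) = 0.4553 Ω
Seg 2: A = πr² = π(1.6600e-03 m)² = 8.657e-06 m²
R_2 = (4.92×10^-7)(1.05)/(8.657e-06) = 0.05967 Ω
Seg 3: A = 2.31 mm² = 2.310e-06 m²
R_3 = (1.66×10^-8)(15.8)/(2.310e-06) = 0.1135 Ω
R_total = R_1 + R_2 + R_3 = 0.629 Ω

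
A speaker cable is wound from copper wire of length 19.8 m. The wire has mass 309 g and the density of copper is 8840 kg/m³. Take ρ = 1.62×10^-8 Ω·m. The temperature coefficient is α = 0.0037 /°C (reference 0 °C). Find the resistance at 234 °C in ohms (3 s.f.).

0.339 Ω

A = m/(density·L) = 0.309/(8840×19.8) = 1.7654e-06 m²
R = ρL/A = (1.62×10^-8)(19.8)/(1.7654e-06) = 0.1817 Ω
R(234 °C) = 0.1817 × (1 + 0.0037×234) = 0.339 Ω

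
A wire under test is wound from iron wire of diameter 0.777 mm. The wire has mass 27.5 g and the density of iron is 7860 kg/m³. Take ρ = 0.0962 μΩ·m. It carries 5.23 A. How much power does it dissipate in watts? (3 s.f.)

ρ = 0.0962 μΩ·m = 9.62×10^-8 Ω·m
A = π(d/2)² = π(3.8850e-04 m)² = 4.7417e-07 m²
L = m/(density·A) = 0.0275/(7860×4.7417e-07) = 7.379 m
R = ρL/A = (9.62×10^-8)(7.379)/(4.7417e-07) = 1.497 Ω
P = I²R = (5.23)² × 1.497 = 40.9 W

40.9 W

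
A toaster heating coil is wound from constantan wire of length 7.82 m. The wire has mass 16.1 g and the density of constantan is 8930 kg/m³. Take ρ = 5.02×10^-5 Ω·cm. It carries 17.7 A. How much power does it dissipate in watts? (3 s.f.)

5330 W

ρ = 5.02×10^-5 Ω·cm = 5.02×10^-7 Ω·m
A = m/(density·L) = 0.0161/(8930×7.82) = 2.3055e-07 m²
R = ρL/A = (5.02×10^-7)(7.82)/(2.3055e-07) = 17.03 Ω
P = I²R = (17.7)² × 17.03 = 5330 W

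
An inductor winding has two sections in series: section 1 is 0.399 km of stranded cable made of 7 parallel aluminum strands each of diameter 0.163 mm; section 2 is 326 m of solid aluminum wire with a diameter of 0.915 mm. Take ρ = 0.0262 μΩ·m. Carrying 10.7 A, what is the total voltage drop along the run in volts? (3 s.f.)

905 V

ρ = 0.0262 μΩ·m = 2.62×10^-8 Ω·m
Section 1: A_strand = π(8.1500e-05)² = 2.087e-08 m²; R₁ = ρL/(N·A_s) = (2.62×10^-8)(399)/(7×2.087e-08) = 71.57 Ω
Section 2: A = π(d/2)² = π(4.5750e-04 m)² = 6.576e-07 m²
R₂ = (2.62×10^-8)(326)/(6.576e-07) = 12.99 Ω
R = R₁ + R₂ = 84.56 Ω
V = IR = 10.7 × 84.56 = 905 V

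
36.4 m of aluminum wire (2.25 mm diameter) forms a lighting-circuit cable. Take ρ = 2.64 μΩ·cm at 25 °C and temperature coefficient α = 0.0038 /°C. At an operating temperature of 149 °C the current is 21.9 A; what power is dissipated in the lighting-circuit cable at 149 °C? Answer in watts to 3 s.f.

ρ = 2.64 μΩ·cm = 2.64×10^-8 Ω·m
A = π(d/2)² = π(1.1250e-03 m)² = 3.976e-06 m²
R₍25₎ = ρL/A = (2.64×10^-8)(36.4)/(3.976e-06) = 0.2417 Ω
R₍149₎ = R₍25₎(1 + αΔT) = 0.2417 × (1 + 0.0038×124) = 0.3556 Ω
P = I²R = (21.9)² × 0.3556 = 171 W

171 W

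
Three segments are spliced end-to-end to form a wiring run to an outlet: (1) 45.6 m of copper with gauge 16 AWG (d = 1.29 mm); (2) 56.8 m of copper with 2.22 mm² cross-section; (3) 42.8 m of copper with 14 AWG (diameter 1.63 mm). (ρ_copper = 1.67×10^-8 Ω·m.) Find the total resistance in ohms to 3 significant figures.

Seg 1: A = π(1.29/2 mm)² = π(6.4500e-04 m)² = 1.307e-06 m²
R_1 = (1.67×10^-8)(45.6)/(1.307e-06) = 0.5827 Ω
Seg 2: A = 2.22 mm² = 2.220e-06 m²
R_2 = (1.67×10^-8)(56.8)/(2.220e-06) = 0.4273 Ω
Seg 3: A = π(1.63/2 mm)² = π(8.1500e-04 m)² = 2.087e-06 m²
R_3 = (1.67×10^-8)(42.8)/(2.087e-06) = 0.3425 Ω
R_total = R_1 + R_2 + R_3 = 1.35 Ω

1.35 Ω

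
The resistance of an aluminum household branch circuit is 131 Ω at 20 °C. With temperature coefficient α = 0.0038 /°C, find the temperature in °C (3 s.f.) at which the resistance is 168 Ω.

94.3 °C

R = R₀(1 + α(T − T₀)) ⇒ T = T₀ + (R/R₀ − 1)/α
T = 20 + (168/131 − 1)/0.0038 = 20 + (0.2824)/0.0038 = 94.3 °C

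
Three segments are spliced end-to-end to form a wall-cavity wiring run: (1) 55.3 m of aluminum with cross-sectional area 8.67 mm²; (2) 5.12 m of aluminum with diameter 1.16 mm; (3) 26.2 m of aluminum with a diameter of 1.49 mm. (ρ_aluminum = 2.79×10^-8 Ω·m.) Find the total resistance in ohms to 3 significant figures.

0.732 Ω

Seg 1: A = 8.67 mm² = 8.670e-06 m²
R_1 = (2.79×10^-8)(55.3)/(8.670e-06) = 0.178 Ω
Seg 2: A = π(d/2)² = π(5.8000e-04 m)² = 1.057e-06 m²
R_2 = (2.79×10^-8)(5.12)/(1.057e-06) = 0.1352 Ω
Seg 3: A = π(d/2)² = π(7.4500e-04 m)² = 1.744e-06 m²
R_3 = (2.79×10^-8)(26.2)/(1.744e-06) = 0.4192 Ω
R_total = R_1 + R_2 + R_3 = 0.732 Ω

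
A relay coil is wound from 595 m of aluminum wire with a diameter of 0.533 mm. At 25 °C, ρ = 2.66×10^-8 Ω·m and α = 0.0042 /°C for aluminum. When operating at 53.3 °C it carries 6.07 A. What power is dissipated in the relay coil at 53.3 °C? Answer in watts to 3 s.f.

A = π(d/2)² = π(2.6650e-04 m)² = 2.231e-07 m²
R₍25₎ = ρL/A = (2.66×10^-8)(595)/(2.231e-07) = 70.93 Ω
R₍53.3₎ = R₍25₎(1 + αΔT) = 70.93 × (1 + 0.0042×28.3) = 79.37 Ω
P = I²R = (6.07)² × 79.37 = 2920 W

2920 W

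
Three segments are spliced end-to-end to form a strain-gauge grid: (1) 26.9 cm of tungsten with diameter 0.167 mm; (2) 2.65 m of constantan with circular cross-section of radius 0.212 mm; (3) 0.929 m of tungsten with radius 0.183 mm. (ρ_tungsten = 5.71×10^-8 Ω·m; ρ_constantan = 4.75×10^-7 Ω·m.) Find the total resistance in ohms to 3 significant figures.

Seg 1: A = π(d/2)² = π(8.3500e-05 m)² = 2.190e-08 m²
R_1 = (5.71×10^-8)(0.269)/(2.190e-08) = 0.7012 Ω
Seg 2: A = πr² = π(2.1200e-04 m)² = 1.412e-07 m²
R_2 = (4.75×10^-7)(2.65)/(1.412e-07) = 8.915 Ω
Seg 3: A = πr² = π(1.8300e-04 m)² = 1.052e-07 m²
R_3 = (5.71×10^-8)(0.929)/(1.052e-07) = 0.5042 Ω
R_total = R_1 + R_2 + R_3 = 10.1 Ω

10.1 Ω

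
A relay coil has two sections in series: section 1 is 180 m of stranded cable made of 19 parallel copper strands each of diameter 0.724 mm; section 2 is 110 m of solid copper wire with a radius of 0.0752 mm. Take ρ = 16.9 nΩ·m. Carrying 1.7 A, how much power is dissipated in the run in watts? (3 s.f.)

ρ = 16.9 nΩ·m = 1.69×10^-8 Ω·m
Section 1: A_strand = π(3.6200e-04)² = 4.117e-07 m²; R₁ = ρL/(N·A_s) = (1.69×10^-8)(180)/(19×4.117e-07) = 0.3889 Ω
Section 2: A = πr² = π(7.5200e-05 m)² = 1.777e-08 m²
R₂ = (1.69×10^-8)(110)/(1.777e-08) = 104.6 Ω
R = R₁ + R₂ = 105 Ω
P = I²R = (1.7)² × 105 = 304 W

304 W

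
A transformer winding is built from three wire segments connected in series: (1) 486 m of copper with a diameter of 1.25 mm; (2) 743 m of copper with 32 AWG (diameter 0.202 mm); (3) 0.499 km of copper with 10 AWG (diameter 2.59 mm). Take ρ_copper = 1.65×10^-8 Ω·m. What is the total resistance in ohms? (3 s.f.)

391 Ω

Seg 1: A = π(d/2)² = π(6.2500e-04 m)² = 1.227e-06 m²
R_1 = (1.65×10^-8)(486)/(1.227e-06) = 6.534 Ω
Seg 2: A = π(0.202/2 mm)² = π(1.0100e-04 m)² = 3.205e-08 m²
R_2 = (1.65×10^-8)(743)/(3.205e-08) = 382.5 Ω
Seg 3: A = π(2.59/2 mm)² = π(1.2950e-03 m)² = 5.269e-06 m²
R_3 = (1.65×10^-8)(499)/(5.269e-06) = 1.563 Ω
R_total = R_1 + R_2 + R_3 = 391 Ω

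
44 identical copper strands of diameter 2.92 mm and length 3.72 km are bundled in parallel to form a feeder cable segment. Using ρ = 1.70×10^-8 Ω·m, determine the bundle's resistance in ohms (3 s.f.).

A_strand = π(1.4600e-03 m)² = 6.697e-06 m²
R_strand = ρL/A = (1.70×10^-8)(3720)/(6.697e-06) = 9.444 Ω
R_total = R_strand/N = 9.444/44 = 0.215 Ω

0.215 Ω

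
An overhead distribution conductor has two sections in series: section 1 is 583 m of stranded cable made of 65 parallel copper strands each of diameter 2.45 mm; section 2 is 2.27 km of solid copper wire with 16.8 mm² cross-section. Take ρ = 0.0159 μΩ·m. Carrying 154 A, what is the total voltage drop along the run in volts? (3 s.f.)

336 V

ρ = 0.0159 μΩ·m = 1.59×10^-8 Ω·m
Section 1: A_strand = π(1.2250e-03)² = 4.714e-06 m²; R₁ = ρL/(N·A_s) = (1.59×10^-8)(583)/(65×4.714e-06) = 0.03025 Ω
Section 2: A = 16.8 mm² = 1.680e-05 m²
R₂ = (1.59×10^-8)(2270)/(1.680e-05) = 2.148 Ω
R = R₁ + R₂ = 2.179 Ω
V = IR = 154 × 2.179 = 336 V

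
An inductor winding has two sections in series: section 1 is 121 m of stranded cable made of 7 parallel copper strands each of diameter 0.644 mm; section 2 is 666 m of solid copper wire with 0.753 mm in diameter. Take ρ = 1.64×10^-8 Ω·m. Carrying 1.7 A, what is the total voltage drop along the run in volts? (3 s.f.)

43.2 V

Section 1: A_strand = π(3.2200e-04)² = 3.257e-07 m²; R₁ = ρL/(N·A_s) = (1.64×10^-8)(121)/(7×3.257e-07) = 0.8703 Ω
Section 2: A = π(d/2)² = π(3.7650e-04 m)² = 4.453e-07 m²
R₂ = (1.64×10^-8)(666)/(4.453e-07) = 24.53 Ω
R = R₁ + R₂ = 25.4 Ω
V = IR = 1.7 × 25.4 = 43.2 V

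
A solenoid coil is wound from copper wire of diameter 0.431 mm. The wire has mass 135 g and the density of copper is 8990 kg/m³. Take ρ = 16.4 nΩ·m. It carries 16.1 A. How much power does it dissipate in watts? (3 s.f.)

3000 W

ρ = 16.4 nΩ·m = 1.64×10^-8 Ω·m
A = π(d/2)² = π(2.1550e-04 m)² = 1.4590e-07 m²
L = m/(density·A) = 0.135/(8990×1.4590e-07) = 102.9 m
R = ρL/A = (1.64×10^-8)(102.9)/(1.4590e-07) = 11.57 Ω
P = I²R = (16.1)² × 11.57 = 3000 W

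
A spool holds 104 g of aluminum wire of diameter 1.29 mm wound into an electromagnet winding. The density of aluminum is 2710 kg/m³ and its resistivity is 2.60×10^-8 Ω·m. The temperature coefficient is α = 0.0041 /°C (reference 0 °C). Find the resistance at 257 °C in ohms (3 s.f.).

1.20 Ω

A = π(d/2)² = π(6.4500e-04 m)² = 1.3070e-06 m²
L = m/(density·A) = 0.104/(2710×1.3070e-06) = 29.36 m
R = ρL/A = (2.60×10^-8)(29.36)/(1.3070e-06) = 0.5841 Ω
R(257 °C) = 0.5841 × (1 + 0.0041×257) = 1.20 Ω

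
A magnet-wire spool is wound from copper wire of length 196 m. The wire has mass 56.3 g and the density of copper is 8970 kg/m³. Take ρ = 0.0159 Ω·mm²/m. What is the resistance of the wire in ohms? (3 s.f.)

97.3 Ω

ρ = 0.0159 Ω·mm²/m = 1.59×10^-8 Ω·m
A = m/(density·L) = 0.0563/(8970×196) = 3.2023e-08 m²
R = ρL/A = (1.59×10^-8)(196)/(3.2023e-08) = 97.3 Ω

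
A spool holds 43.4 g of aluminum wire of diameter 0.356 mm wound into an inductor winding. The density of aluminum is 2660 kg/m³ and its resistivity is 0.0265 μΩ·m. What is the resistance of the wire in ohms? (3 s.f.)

ρ = 0.0265 μΩ·m = 2.65×10^-8 Ω·m
A = π(d/2)² = π(1.7800e-04 m)² = 9.9538e-08 m²
L = m/(density·A) = 0.0434/(2660×9.9538e-08) = 163.9 m
R = ρL/A = (2.65×10^-8)(163.9)/(9.9538e-08) = 43.6 Ω

43.6 Ω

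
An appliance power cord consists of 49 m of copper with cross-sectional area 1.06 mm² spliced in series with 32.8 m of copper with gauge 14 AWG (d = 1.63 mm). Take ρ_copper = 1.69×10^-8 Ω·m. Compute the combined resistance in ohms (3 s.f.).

Segment 1: A = 1.06 mm² = 1.060e-06 m²
R₁ = ρL/A = (1.69×10^-8)(49)/(1.060e-06) = 0.7812 Ω
Segment 2: A = π(1.63/2 mm)² = π(8.1500e-04 m)² = 2.087e-06 m²
R₂ = (1.69×10^-8)(32.8)/(2.087e-06) = 0.2656 Ω
R = R₁ + R₂ = 1.05 Ω

1.05 Ω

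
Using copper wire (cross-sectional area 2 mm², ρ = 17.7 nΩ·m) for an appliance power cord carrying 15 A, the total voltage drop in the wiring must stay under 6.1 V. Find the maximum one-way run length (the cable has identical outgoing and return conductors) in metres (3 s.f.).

ρ = 17.7 nΩ·m = 1.77×10^-8 Ω·m
A = 2 mm² = 2.000e-06 m²
L_max = V_max·A/(2·ρI) = (6.1)(2.000e-06)/(2×1.77×10^-8×15) = 23.0 m

23.0 m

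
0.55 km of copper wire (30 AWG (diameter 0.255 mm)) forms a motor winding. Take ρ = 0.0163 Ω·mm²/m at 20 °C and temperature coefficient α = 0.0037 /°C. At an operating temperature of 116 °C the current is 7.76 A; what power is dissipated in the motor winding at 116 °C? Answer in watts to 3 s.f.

14300 W

ρ = 0.0163 Ω·mm²/m = 1.63×10^-8 Ω·m
A = π(0.255/2 mm)² = π(1.2750e-04 m)² = 5.107e-08 m²
R₍20₎ = ρL/A = (1.63×10^-8)(550)/(5.107e-08) = 175.5 Ω
R₍116₎ = R₍20₎(1 + αΔT) = 175.5 × (1 + 0.0037×96) = 237.9 Ω
P = I²R = (7.76)² × 237.9 = 14300 W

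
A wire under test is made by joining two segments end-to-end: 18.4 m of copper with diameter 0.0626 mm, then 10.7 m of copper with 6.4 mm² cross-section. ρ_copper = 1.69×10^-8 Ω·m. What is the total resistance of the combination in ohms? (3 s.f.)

101 Ω

Segment 1: A = π(d/2)² = π(3.1300e-05 m)² = 3.078e-09 m²
R₁ = ρL/A = (1.69×10^-8)(18.4)/(3.078e-09) = 101 Ω
Segment 2: A = 6.4 mm² = 6.400e-06 m²
R₂ = (1.69×10^-8)(10.7)/(6.400e-06) = 0.02825 Ω
R = R₁ + R₂ = 101 Ω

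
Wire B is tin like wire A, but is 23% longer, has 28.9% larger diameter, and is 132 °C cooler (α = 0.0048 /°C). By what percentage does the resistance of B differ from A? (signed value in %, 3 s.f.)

-72.9%

R ∝ ρL/d² with ρ ∝ (1+αΔT), so R_B/R_A = (1 + 23/100) × (1 + 28.9/100)⁻² × (1 − 0.0048×132)
= 1.23 × 0.6019 × 0.3664 = 0.2712
(R_B − R_A)/R_A = 0.2712 − 1 = -72.9%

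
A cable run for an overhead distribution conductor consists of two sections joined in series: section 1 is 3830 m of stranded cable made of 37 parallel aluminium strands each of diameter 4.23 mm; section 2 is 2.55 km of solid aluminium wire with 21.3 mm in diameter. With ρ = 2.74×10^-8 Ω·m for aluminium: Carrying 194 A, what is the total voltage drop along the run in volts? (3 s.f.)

Section 1: A_strand = π(2.1150e-03)² = 1.405e-05 m²; R₁ = ρL/(N·A_s) = (2.74×10^-8)(3830)/(37×1.405e-05) = 0.2018 Ω
Section 2: A = π(d/2)² = π(1.0650e-02 m)² = 3.563e-04 m²
R₂ = (2.74×10^-8)(2550)/(3.563e-04) = 0.1961 Ω
R = R₁ + R₂ = 0.3979 Ω
V = IR = 194 × 0.3979 = 77.2 V

77.2 V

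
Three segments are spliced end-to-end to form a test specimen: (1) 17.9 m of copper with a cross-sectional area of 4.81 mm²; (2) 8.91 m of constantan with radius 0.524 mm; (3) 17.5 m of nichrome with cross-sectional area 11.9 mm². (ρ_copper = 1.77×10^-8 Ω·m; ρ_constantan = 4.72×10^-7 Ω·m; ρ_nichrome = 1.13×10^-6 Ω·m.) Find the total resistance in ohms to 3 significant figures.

6.60 Ω

Seg 1: A = 4.81 mm² = 4.810e-06 m²
R_1 = (1.77×10^-8)(17.9)/(4.810e-06) = 0.06587 Ω
Seg 2: A = πr² = π(5.2400e-04 m)² = 8.626e-07 m²
R_2 = (4.72×10^-7)(8.91)/(8.626e-07) = 4.875 Ω
Seg 3: A = 11.9 mm² = 1.190e-05 m²
R_3 = (1.13×10^-6)(17.5)/(1.190e-05) = 1.662 Ω
R_total = R_1 + R_2 + R_3 = 6.60 Ω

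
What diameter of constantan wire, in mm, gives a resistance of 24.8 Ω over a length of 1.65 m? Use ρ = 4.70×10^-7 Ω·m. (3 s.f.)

0.200 mm

A = ρL/R = (4.70×10^-7)(1.65)/(24.8) = 3.127e-08 m²
d = 2√(A/π) = 1.995e-04 m = 0.200 mm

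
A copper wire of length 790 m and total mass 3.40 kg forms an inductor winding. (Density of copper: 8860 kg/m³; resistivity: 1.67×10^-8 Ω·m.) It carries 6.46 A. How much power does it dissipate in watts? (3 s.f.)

1130 W

A = m/(density·L) = 3.4/(8860×790) = 4.8576e-07 m²
R = ρL/A = (1.67×10^-8)(790)/(4.8576e-07) = 27.16 Ω
P = I²R = (6.46)² × 27.16 = 1130 W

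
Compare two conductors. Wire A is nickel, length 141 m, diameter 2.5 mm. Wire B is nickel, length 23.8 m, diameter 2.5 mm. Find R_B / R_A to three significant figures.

0.169

R ∝ ρL/d², so R_B/R_A = (L_B/L_A)
= (23.8/141) = 0.169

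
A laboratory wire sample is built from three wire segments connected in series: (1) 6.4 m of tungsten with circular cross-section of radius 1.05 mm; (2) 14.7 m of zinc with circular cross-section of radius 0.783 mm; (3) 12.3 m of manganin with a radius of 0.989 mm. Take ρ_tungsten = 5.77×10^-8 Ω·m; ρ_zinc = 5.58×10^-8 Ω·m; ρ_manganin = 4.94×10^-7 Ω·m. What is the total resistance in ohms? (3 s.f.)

Seg 1: A = πr² = π(1.0500e-03 m)² = 3.464e-06 m²
R_1 = (5.77×10^-8)(6.4)/(3.464e-06) = 0.1066 Ω
Seg 2: A = πr² = π(7.8300e-04 m)² = 1.926e-06 m²
R_2 = (5.58×10^-8)(14.7)/(1.926e-06) = 0.4259 Ω
Seg 3: A = πr² = π(9.8900e-04 m)² = 3.073e-06 m²
R_3 = (4.94×10^-7)(12.3)/(3.073e-06) = 1.977 Ω
R_total = R_1 + R_2 + R_3 = 2.51 Ω

2.51 Ω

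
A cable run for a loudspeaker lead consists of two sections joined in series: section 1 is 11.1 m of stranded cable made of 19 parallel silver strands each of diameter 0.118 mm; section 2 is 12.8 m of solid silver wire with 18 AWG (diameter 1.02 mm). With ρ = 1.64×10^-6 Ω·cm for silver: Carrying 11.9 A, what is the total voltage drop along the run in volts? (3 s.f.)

ρ = 1.64×10^-6 Ω·cm = 1.64×10^-8 Ω·m
Section 1: A_strand = π(5.9000e-05)² = 1.094e-08 m²; R₁ = ρL/(N·A_s) = (1.64×10^-8)(11.1)/(19×1.094e-08) = 0.8761 Ω
Section 2: A = π(1.02/2 mm)² = π(5.1000e-04 m)² = 8.171e-07 m²
R₂ = (1.64×10^-8)(12.8)/(8.171e-07) = 0.2569 Ω
R = R₁ + R₂ = 1.133 Ω
V = IR = 11.9 × 1.133 = 13.5 V

13.5 V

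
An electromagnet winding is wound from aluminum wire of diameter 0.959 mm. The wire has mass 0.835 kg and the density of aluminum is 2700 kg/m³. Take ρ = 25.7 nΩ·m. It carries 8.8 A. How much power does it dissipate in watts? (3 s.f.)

1180 W

ρ = 25.7 nΩ·m = 2.57×10^-8 Ω·m
A = π(d/2)² = π(4.7950e-04 m)² = 7.2232e-07 m²
L = m/(density·A) = 0.835/(2700×7.2232e-07) = 428.1 m
R = ρL/A = (2.57×10^-8)(428.1)/(7.2232e-07) = 15.23 Ω
P = I²R = (8.8)² × 15.23 = 1180 W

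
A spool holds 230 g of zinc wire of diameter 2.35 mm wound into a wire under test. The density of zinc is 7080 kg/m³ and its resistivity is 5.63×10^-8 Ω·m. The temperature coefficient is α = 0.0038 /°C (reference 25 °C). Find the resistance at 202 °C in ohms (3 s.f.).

A = π(d/2)² = π(1.1750e-03 m)² = 4.3374e-06 m²
L = m/(density·A) = 0.23/(7080×4.3374e-06) = 7.49 m
R = ρL/A = (5.63×10^-8)(7.49)/(4.3374e-06) = 0.09722 Ω
R(202 °C) = 0.09722 × (1 + 0.0038×177) = 0.163 Ω

0.163 Ω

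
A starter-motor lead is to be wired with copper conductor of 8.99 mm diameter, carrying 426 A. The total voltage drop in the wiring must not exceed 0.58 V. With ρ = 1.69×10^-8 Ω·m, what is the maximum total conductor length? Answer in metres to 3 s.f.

A = π(d/2)² = π(4.4950e-03 m)² = 6.348e-05 m²
L_max = V_max·A/(1·ρI) = (0.58)(6.348e-05)/(1.69×10^-8×426) = 5.11 m

5.11 m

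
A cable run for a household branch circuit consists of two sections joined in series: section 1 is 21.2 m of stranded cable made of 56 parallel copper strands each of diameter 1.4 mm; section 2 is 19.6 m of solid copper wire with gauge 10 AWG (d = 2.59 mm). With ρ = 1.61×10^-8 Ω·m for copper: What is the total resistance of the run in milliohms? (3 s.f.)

63.9 mΩ

Section 1: A_strand = π(7.0000e-04)² = 1.539e-06 m²; R₁ = ρL/(N·A_s) = (1.61×10^-8)(21.2)/(56×1.539e-06) = 0.003959 Ω
Section 2: A = π(2.59/2 mm)² = π(1.2950e-03 m)² = 5.269e-06 m²
R₂ = (1.61×10^-8)(19.6)/(5.269e-06) = 0.0599 Ω
R = R₁ + R₂ = 63.9 mΩ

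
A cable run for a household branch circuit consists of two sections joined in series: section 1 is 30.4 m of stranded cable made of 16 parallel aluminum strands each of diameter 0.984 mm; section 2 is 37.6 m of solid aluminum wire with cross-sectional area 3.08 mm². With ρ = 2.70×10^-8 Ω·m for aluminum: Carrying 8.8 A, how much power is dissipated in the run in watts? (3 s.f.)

Section 1: A_strand = π(4.9200e-04)² = 7.605e-07 m²; R₁ = ρL/(N·A_s) = (2.70×10^-8)(30.4)/(16×7.605e-07) = 0.06746 Ω
Section 2: A = 3.08 mm² = 3.080e-06 m²
R₂ = (2.70×10^-8)(37.6)/(3.080e-06) = 0.3296 Ω
R = R₁ + R₂ = 0.3971 Ω
P = I²R = (8.8)² × 0.3971 = 30.7 W

30.7 W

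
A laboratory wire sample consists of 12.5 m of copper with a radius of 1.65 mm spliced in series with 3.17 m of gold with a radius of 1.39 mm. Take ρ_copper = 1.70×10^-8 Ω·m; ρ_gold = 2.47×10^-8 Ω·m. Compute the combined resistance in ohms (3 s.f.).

0.0377 Ω

Segment 1: A = πr² = π(1.6500e-03 m)² = 8.553e-06 m²
R₁ = ρL/A = (1.70×10^-8)(12.5)/(8.553e-06) = 0.02485 Ω
Segment 2: A = πr² = π(1.3900e-03 m)² = 6.070e-06 m²
R₂ = (2.47×10^-8)(3.17)/(6.070e-06) = 0.0129 Ω
R = R₁ + R₂ = 0.0377 Ω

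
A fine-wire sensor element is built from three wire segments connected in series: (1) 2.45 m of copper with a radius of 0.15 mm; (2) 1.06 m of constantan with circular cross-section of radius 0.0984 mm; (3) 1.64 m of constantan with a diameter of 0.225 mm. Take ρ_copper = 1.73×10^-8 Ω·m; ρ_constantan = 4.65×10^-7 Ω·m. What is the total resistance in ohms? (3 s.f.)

36.0 Ω

Seg 1: A = πr² = π(1.5000e-04 m)² = 7.069e-08 m²
R_1 = (1.73×10^-8)(2.45)/(7.069e-08) = 0.5996 Ω
Seg 2: A = πr² = π(9.8400e-05 m)² = 3.042e-08 m²
R_2 = (4.65×10^-7)(1.06)/(3.042e-08) = 16.2 Ω
Seg 3: A = π(d/2)² = π(1.1250e-04 m)² = 3.976e-08 m²
R_3 = (4.65×10^-7)(1.64)/(3.976e-08) = 19.18 Ω
R_total = R_1 + R_2 + R_3 = 36.0 Ω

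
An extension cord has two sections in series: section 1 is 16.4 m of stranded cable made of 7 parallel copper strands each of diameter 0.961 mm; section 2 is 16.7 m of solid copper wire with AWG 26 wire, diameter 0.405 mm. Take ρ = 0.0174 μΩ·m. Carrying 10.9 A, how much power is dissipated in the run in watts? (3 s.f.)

ρ = 0.0174 μΩ·m = 1.74×10^-8 Ω·m
Section 1: A_strand = π(4.8050e-04)² = 7.253e-07 m²; R₁ = ρL/(N·A_s) = (1.74×10^-8)(16.4)/(7×7.253e-07) = 0.0562 Ω
Section 2: A = π(0.405/2 mm)² = π(2.0250e-04 m)² = 1.288e-07 m²
R₂ = (1.74×10^-8)(16.7)/(1.288e-07) = 2.256 Ω
R = R₁ + R₂ = 2.312 Ω
P = I²R = (10.9)² × 2.312 = 275 W

275 W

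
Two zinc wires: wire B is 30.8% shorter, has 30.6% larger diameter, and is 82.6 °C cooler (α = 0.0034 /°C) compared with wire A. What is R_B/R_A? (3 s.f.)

0.292

R ∝ ρL/d² with ρ ∝ (1+αΔT), so R_B/R_A = (1 − 30.8/100) × (1 + 30.6/100)⁻² × (1 − 0.0034×82.6)
= 0.692 × 0.5863 × 0.7192 = 0.292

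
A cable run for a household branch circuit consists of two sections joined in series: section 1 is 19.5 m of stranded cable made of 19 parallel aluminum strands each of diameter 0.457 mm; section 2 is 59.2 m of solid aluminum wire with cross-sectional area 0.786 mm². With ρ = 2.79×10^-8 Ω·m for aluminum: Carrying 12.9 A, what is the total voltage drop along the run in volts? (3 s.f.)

Section 1: A_strand = π(2.2850e-04)² = 1.640e-07 m²; R₁ = ρL/(N·A_s) = (2.79×10^-8)(19.5)/(19×1.640e-07) = 0.1746 Ω
Section 2: A = 0.786 mm² = 7.860e-07 m²
R₂ = (2.79×10^-8)(59.2)/(7.860e-07) = 2.101 Ω
R = R₁ + R₂ = 2.276 Ω
V = IR = 12.9 × 2.276 = 29.4 V

29.4 V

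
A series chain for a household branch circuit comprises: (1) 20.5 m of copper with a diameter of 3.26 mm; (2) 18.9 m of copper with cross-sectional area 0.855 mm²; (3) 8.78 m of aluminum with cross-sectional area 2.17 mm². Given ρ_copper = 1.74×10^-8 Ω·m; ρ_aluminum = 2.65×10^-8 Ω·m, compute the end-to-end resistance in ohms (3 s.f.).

0.535 Ω

Seg 1: A = π(d/2)² = π(1.6300e-03 m)² = 8.347e-06 m²
R_1 = (1.74×10^-8)(20.5)/(8.347e-06) = 0.04273 Ω
Seg 2: A = 0.855 mm² = 8.550e-07 m²
R_2 = (1.74×10^-8)(18.9)/(8.550e-07) = 0.3846 Ω
Seg 3: A = 2.17 mm² = 2.170e-06 m²
R_3 = (2.65×10^-8)(8.78)/(2.170e-06) = 0.1072 Ω
R_total = R_1 + R_2 + R_3 = 0.535 Ω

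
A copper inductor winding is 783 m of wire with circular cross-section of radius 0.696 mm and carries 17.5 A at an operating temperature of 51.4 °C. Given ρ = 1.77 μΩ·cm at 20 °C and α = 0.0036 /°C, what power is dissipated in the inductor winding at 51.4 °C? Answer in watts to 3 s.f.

ρ = 1.77 μΩ·cm = 1.77×10^-8 Ω·m
A = πr² = π(6.9600e-04 m)² = 1.522e-06 m²
R₍20₎ = ρL/A = (1.77×10^-8)(783)/(1.522e-06) = 9.107 Ω
R₍51.4₎ = R₍20₎(1 + αΔT) = 9.107 × (1 + 0.0036×31.4) = 10.14 Ω
P = I²R = (17.5)² × 10.14 = 3100 W

3100 W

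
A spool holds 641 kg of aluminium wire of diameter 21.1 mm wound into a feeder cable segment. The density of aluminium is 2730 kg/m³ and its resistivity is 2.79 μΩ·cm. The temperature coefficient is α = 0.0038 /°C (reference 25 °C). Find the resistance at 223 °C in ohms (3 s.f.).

0.0939 Ω

ρ = 2.79 μΩ·cm = 2.79×10^-8 Ω·m
A = π(d/2)² = π(1.0550e-02 m)² = 3.4967e-04 m²
L = m/(density·A) = 641/(2730×3.4967e-04) = 671.5 m
R = ρL/A = (2.79×10^-8)(671.5)/(3.4967e-04) = 0.05358 Ω
R(223 °C) = 0.05358 × (1 + 0.0038×198) = 0.0939 Ω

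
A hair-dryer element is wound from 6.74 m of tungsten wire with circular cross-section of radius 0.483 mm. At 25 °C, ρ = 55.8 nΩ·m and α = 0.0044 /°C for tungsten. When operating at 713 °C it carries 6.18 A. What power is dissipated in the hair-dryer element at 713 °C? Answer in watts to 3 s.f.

78.9 W

ρ = 55.8 nΩ·m = 5.58×10^-8 Ω·m
A = πr² = π(4.8300e-04 m)² = 7.329e-07 m²
R₍25₎ = ρL/A = (5.58×10^-8)(6.74)/(7.329e-07) = 0.5132 Ω
R₍713₎ = R₍25₎(1 + αΔT) = 0.5132 × (1 + 0.0044×688) = 2.067 Ω
P = I²R = (6.18)² × 2.067 = 78.9 W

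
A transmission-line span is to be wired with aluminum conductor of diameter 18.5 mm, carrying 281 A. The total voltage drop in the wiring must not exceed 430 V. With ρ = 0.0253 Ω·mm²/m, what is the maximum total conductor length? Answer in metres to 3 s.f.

16300 m

ρ = 0.0253 Ω·mm²/m = 2.53×10^-8 Ω·m
A = π(d/2)² = π(9.2500e-03 m)² = 2.688e-04 m²
L_max = V_max·A/(1·ρI) = (430)(2.688e-04)/(2.53×10^-8×281) = 16300 m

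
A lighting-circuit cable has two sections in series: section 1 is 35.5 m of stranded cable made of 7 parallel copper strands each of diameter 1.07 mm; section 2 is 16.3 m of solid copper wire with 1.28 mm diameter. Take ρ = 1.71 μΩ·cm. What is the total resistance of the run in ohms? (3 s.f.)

ρ = 1.71 μΩ·cm = 1.71×10^-8 Ω·m
Section 1: A_strand = π(5.3500e-04)² = 8.992e-07 m²; R₁ = ρL/(N·A_s) = (1.71×10^-8)(35.5)/(7×8.992e-07) = 0.09644 Ω
Section 2: A = π(d/2)² = π(6.4000e-04 m)² = 1.287e-06 m²
R₂ = (1.71×10^-8)(16.3)/(1.287e-06) = 0.2166 Ω
R = R₁ + R₂ = 0.313 Ω

0.313 Ω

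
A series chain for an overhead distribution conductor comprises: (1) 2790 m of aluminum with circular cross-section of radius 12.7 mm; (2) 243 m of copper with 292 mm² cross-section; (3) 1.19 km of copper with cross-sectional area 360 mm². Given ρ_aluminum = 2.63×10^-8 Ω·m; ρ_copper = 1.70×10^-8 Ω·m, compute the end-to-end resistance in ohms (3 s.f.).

Seg 1: A = πr² = π(1.2700e-02 m)² = 5.067e-04 m²
R_1 = (2.63×10^-8)(2790)/(5.067e-04) = 0.1448 Ω
Seg 2: A = 292 mm² = 2.920e-04 m²
R_2 = (1.70×10^-8)(243)/(2.920e-04) = 0.01415 Ω
Seg 3: A = 360 mm² = 3.600e-04 m²
R_3 = (1.70×10^-8)(1190)/(3.600e-04) = 0.05619 Ω
R_total = R_1 + R_2 + R_3 = 0.215 Ω

0.215 Ω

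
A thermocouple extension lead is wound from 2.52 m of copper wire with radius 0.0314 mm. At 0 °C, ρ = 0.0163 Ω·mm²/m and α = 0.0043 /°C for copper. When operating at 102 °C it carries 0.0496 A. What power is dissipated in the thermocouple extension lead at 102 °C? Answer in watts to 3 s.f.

ρ = 0.0163 Ω·mm²/m = 1.63×10^-8 Ω·m
A = πr² = π(3.1400e-05 m)² = 3.097e-09 m²
R₍0₎ = ρL/A = (1.63×10^-8)(2.52)/(3.097e-09) = 13.26 Ω
R₍102₎ = R₍0₎(1 + αΔT) = 13.26 × (1 + 0.0043×102) = 19.08 Ω
P = I²R = (0.0496)² × 19.08 = 0.0469 W

0.0469 W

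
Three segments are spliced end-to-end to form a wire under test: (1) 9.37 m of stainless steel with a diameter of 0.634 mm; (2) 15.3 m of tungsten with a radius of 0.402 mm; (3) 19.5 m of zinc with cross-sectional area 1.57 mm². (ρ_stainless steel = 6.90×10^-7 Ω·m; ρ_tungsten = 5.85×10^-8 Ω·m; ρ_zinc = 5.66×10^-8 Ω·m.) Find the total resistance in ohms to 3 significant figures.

Seg 1: A = π(d/2)² = π(3.1700e-04 m)² = 3.157e-07 m²
R_1 = (6.90×10^-7)(9.37)/(3.157e-07) = 20.48 Ω
Seg 2: A = πr² = π(4.0200e-04 m)² = 5.077e-07 m²
R_2 = (5.85×10^-8)(15.3)/(5.077e-07) = 1.763 Ω
Seg 3: A = 1.57 mm² = 1.570e-06 m²
R_3 = (5.66×10^-8)(19.5)/(1.570e-06) = 0.703 Ω
R_total = R_1 + R_2 + R_3 = 22.9 Ω

22.9 Ω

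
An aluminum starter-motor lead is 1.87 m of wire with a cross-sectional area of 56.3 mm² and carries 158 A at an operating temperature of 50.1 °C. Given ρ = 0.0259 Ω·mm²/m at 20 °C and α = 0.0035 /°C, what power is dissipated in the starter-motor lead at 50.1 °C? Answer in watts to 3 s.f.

ρ = 0.0259 Ω·mm²/m = 2.59×10^-8 Ω·m
A = 56.3 mm² = 5.630e-05 m²
R₍20₎ = ρL/A = (2.59×10^-8)(1.87)/(5.630e-05) = 8.603×10^-4 Ω
R₍50.1₎ = R₍20₎(1 + αΔT) = 8.603×10^-4 × (1 + 0.0035×30.1) = 9.509×10^-4 Ω
P = I²R = (158)² × 9.509×10^-4 = 23.7 W

23.7 W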